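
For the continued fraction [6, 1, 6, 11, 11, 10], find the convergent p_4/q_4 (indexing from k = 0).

Using pₖ = aₖpₖ₋₁ + pₖ₋₂, qₖ = aₖqₖ₋₁ + qₖ₋₂ (with p₋₁=1, p₋₂=0, q₋₁=0, q₋₂=1):
  k=0: a=6, p=6, q=1
  k=1: a=1, p=7, q=1
  k=2: a=6, p=48, q=7
  k=3: a=11, p=535, q=78
  k=4: a=11, p=5933, q=865

5933/865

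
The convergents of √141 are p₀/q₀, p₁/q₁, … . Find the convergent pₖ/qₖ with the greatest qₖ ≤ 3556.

√141 = [11; 1, 6, 1, 22, …] (period length 4).
Convergents:
  p_0/q_0 = 11/1
  p_1/q_1 = 12/1
  p_2/q_2 = 83/7
  p_3/q_3 = 95/8
  p_4/q_4 = 2173/183
  p_5/q_5 = 2268/191
  p_6/q_6 = 15781/1329
  p_7/q_7 = 18049/1520
  p_8/q_8 = 412859/34769
q_7 = 1520 ≤ 3556 < 34769 = q_8, so the answer is 18049/1520.

18049/1520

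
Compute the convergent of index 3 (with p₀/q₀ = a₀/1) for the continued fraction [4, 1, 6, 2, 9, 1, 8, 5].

Using pₖ = aₖpₖ₋₁ + pₖ₋₂, qₖ = aₖqₖ₋₁ + qₖ₋₂ (with p₋₁=1, p₋₂=0, q₋₁=0, q₋₂=1):
  k=0: a=4, p=4, q=1
  k=1: a=1, p=5, q=1
  k=2: a=6, p=34, q=7
  k=3: a=2, p=73, q=15

73/15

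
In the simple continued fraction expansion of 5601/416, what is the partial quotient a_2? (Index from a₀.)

6

5601 = 13·416 + 193   →  a_0 = 13
416 = 2·193 + 30   →  a_1 = 2
193 = 6·30 + 13   →  a_2 = 6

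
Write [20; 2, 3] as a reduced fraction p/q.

Using pₖ = aₖpₖ₋₁ + pₖ₋₂ and qₖ = aₖqₖ₋₁ + qₖ₋₂:
  k=0: a=20, p=20, q=1
  k=1: a=2, p=41, q=2
  k=2: a=3, p=143, q=7

143/7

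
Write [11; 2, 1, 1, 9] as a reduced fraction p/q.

Using pₖ = aₖpₖ₋₁ + pₖ₋₂ and qₖ = aₖqₖ₋₁ + qₖ₋₂:
  k=0: a=11, p=11, q=1
  k=1: a=2, p=23, q=2
  k=2: a=1, p=34, q=3
  k=3: a=1, p=57, q=5
  k=4: a=9, p=547, q=48

547/48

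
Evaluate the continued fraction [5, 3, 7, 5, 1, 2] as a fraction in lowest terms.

2037/383

Using pₖ = aₖpₖ₋₁ + pₖ₋₂ and qₖ = aₖqₖ₋₁ + qₖ₋₂:
  k=0: a=5, p=5, q=1
  k=1: a=3, p=16, q=3
  k=2: a=7, p=117, q=22
  k=3: a=5, p=601, q=113
  k=4: a=1, p=718, q=135
  k=5: a=2, p=2037, q=383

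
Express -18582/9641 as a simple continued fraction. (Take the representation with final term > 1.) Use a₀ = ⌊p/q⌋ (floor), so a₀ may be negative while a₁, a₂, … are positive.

-18582 = -2*9641 + 700
9641 = 13*700 + 541
700 = 1*541 + 159
541 = 3*159 + 64
159 = 2*64 + 31
64 = 2*31 + 2
31 = 15*2 + 1
2 = 2*1 + 0  (stop)
So -18582/9641 = [-2; 13, 1, 3, 2, 2, 15, 2].

[-2; 13, 1, 3, 2, 2, 15, 2]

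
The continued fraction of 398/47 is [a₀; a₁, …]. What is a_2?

7

398 = 8·47 + 22   →  a_0 = 8
47 = 2·22 + 3   →  a_1 = 2
22 = 7·3 + 1   →  a_2 = 7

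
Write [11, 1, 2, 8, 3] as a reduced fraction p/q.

Using pₖ = aₖpₖ₋₁ + pₖ₋₂ and qₖ = aₖqₖ₋₁ + qₖ₋₂:
  k=0: a=11, p=11, q=1
  k=1: a=1, p=12, q=1
  k=2: a=2, p=35, q=3
  k=3: a=8, p=292, q=25
  k=4: a=3, p=911, q=78

911/78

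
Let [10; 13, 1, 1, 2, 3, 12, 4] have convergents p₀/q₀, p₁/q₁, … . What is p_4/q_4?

Using pₖ = aₖpₖ₋₁ + pₖ₋₂, qₖ = aₖqₖ₋₁ + qₖ₋₂ (with p₋₁=1, p₋₂=0, q₋₁=0, q₋₂=1):
  k=0: a=10, p=10, q=1
  k=1: a=13, p=131, q=13
  k=2: a=1, p=141, q=14
  k=3: a=1, p=272, q=27
  k=4: a=2, p=685, q=68

685/68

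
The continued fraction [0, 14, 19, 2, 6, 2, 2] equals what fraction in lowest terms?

1343/18871

Using pₖ = aₖpₖ₋₁ + pₖ₋₂ and qₖ = aₖqₖ₋₁ + qₖ₋₂:
  k=0: a=0, p=0, q=1
  k=1: a=14, p=1, q=14
  k=2: a=19, p=19, q=267
  k=3: a=2, p=39, q=548
  k=4: a=6, p=253, q=3555
  k=5: a=2, p=545, q=7658
  k=6: a=2, p=1343, q=18871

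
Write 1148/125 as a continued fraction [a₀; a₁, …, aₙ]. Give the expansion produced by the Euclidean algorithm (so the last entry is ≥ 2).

[9; 5, 2, 3, 3]

1148 = 9·125 + 23
125 = 5·23 + 10
23 = 2·10 + 3
10 = 3·3 + 1
3 = 3·1 + 0  (stop)
So 1148/125 = [9; 5, 2, 3, 3].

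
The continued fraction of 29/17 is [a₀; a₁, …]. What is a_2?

29 = 1·17 + 12   →  a_0 = 1
17 = 1·12 + 5   →  a_1 = 1
12 = 2·5 + 2   →  a_2 = 2

2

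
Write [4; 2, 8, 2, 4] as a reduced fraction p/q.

Fold from the inside: start with 4/1.
  2 + 1/4 = 9/4
  8 + 4/9 = 76/9
  2 + 9/76 = 161/76
  4 + 76/161 = 720/161

720/161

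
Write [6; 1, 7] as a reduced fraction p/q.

Using pₖ = aₖpₖ₋₁ + pₖ₋₂ and qₖ = aₖqₖ₋₁ + qₖ₋₂:
  k=0: a=6, p=6, q=1
  k=1: a=1, p=7, q=1
  k=2: a=7, p=55, q=8

55/8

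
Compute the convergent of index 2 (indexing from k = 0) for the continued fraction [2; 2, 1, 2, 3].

7/3

Using pₖ = aₖpₖ₋₁ + pₖ₋₂, qₖ = aₖqₖ₋₁ + qₖ₋₂ (with p₋₁=1, p₋₂=0, q₋₁=0, q₋₂=1):
  k=0: a=2, p=2, q=1
  k=1: a=2, p=5, q=2
  k=2: a=1, p=7, q=3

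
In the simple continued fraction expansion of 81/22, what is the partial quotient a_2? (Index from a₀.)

81 = 3·22 + 15   →  a_0 = 3
22 = 1·15 + 7   →  a_1 = 1
15 = 2·7 + 1   →  a_2 = 2

2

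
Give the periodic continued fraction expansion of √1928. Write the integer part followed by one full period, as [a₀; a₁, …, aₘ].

[43; 1, 9, 1, 86]

a₀ = ⌊√1928⌋ = 43.
With m₀=0, d₀=1 and mₖ₊₁ = dₖaₖ − mₖ, dₖ₊₁ = (n − mₖ₊₁²)/dₖ, aₖ₊₁ = ⌊(a₀+mₖ₊₁)/dₖ₊₁⌋:
  k=1: m=43, d=79, a=1
  k=2: m=36, d=8, a=9
  k=3: m=36, d=79, a=1
  k=4: m=43, d=1, a=86
d=1 and a=2a₀=86 at k=4, so the next step gives (m, d) = (43, 79) again — its k=1 value — and the period has length 4.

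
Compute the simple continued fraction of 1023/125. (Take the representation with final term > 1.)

1023 = 8·125 + 23
125 = 5·23 + 10
23 = 2·10 + 3
10 = 3·3 + 1
3 = 3·1 + 0  (stop)
So 1023/125 = [8; 5, 2, 3, 3].

[8; 5, 2, 3, 3]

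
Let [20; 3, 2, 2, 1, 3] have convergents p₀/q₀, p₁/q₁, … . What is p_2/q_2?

Using pₖ = aₖpₖ₋₁ + pₖ₋₂, qₖ = aₖqₖ₋₁ + qₖ₋₂ (with p₋₁=1, p₋₂=0, q₋₁=0, q₋₂=1):
  k=0: a=20, p=20, q=1
  k=1: a=3, p=61, q=3
  k=2: a=2, p=142, q=7

142/7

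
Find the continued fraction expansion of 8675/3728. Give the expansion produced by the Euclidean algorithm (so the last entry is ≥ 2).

8675 = 2×3728 + 1219
3728 = 3×1219 + 71
1219 = 17×71 + 12
71 = 5×12 + 11
12 = 1×11 + 1
11 = 11×1 + 0  (stop)
So 8675/3728 = [2; 3, 17, 5, 1, 11].

[2; 3, 17, 5, 1, 11]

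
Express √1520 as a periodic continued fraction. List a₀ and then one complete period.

[38; 1, 76]

a₀ = ⌊√1520⌋ = 38.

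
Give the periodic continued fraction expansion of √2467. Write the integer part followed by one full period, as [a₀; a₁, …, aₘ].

a₀ = ⌊√2467⌋ = 49.
With m₀=0, d₀=1 and mₖ₊₁ = dₖaₖ − mₖ, dₖ₊₁ = (n − mₖ₊₁²)/dₖ, aₖ₊₁ = ⌊(a₀+mₖ₊₁)/dₖ₊₁⌋:
  k=1: m=49, d=66, a=1
  k=2: m=17, d=33, a=2
  k=3: m=49, d=2, a=49
  k=4: m=49, d=33, a=2
  k=5: m=17, d=66, a=1
  k=6: m=49, d=1, a=98
d=1 and a=2a₀=98 at k=6, so the next step gives (m, d) = (49, 66) again — its k=1 value — and the period has length 6.

[49; 1, 2, 49, 2, 1, 98]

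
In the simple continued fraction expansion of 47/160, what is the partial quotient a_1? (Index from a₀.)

47 = 0·160 + 47   →  a_0 = 0
160 = 3·47 + 19   →  a_1 = 3

3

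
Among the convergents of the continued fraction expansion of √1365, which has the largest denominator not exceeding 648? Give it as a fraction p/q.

23904/647

√1365 = [36; 1, 17, 2, 17, 1, 72, …] (period length 6).
Convergents:
  p_0/q_0 = 36/1
  p_1/q_1 = 37/1
  p_2/q_2 = 665/18
  p_3/q_3 = 1367/37
  p_4/q_4 = 23904/647
  p_5/q_5 = 25271/684
q_4 = 647 ≤ 648 < 684 = q_5, so the answer is 23904/647.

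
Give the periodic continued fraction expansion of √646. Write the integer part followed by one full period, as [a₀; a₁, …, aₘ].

a₀ = ⌊√646⌋ = 25.
With m₀=0, d₀=1 and mₖ₊₁ = dₖaₖ − mₖ, dₖ₊₁ = (n − mₖ₊₁²)/dₖ, aₖ₊₁ = ⌊(a₀+mₖ₊₁)/dₖ₊₁⌋:
  k=1: m=25, d=21, a=2
  k=2: m=17, d=17, a=2
  k=3: m=17, d=21, a=2
  k=4: m=25, d=1, a=50
d=1 and a=2a₀=50 at k=4, so the next step gives (m, d) = (25, 21) again — its k=1 value — and the period has length 4.

[25; 2, 2, 2, 50]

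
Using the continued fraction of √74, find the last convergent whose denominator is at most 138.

√74 = [8; 1, 1, 1, 1, 16, …] (period length 5).
Convergents:
  p_0/q_0 = 8/1
  p_1/q_1 = 9/1
  p_2/q_2 = 17/2
  p_3/q_3 = 26/3
  p_4/q_4 = 43/5
  p_5/q_5 = 714/83
  p_6/q_6 = 757/88
  p_7/q_7 = 1471/171
q_6 = 88 ≤ 138 < 171 = q_7, so the answer is 757/88.

757/88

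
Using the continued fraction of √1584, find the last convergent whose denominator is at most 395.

√1584 = [39; 1, 3, 1, 78, …] (period length 4).
Convergents:
  p_0/q_0 = 39/1
  p_1/q_1 = 40/1
  p_2/q_2 = 159/4
  p_3/q_3 = 199/5
  p_4/q_4 = 15681/394
  p_5/q_5 = 15880/399
q_4 = 394 ≤ 395 < 399 = q_5, so the answer is 15681/394.

15681/394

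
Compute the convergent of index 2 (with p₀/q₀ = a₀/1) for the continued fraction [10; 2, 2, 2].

52/5

Using pₖ = aₖpₖ₋₁ + pₖ₋₂, qₖ = aₖqₖ₋₁ + qₖ₋₂ (with p₋₁=1, p₋₂=0, q₋₁=0, q₋₂=1):
  k=0: a=10, p=10, q=1
  k=1: a=2, p=21, q=2
  k=2: a=2, p=52, q=5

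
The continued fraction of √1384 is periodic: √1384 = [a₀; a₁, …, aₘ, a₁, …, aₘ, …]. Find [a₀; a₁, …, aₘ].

[37; 4, 1, 17, 1, 4, 74]

a₀ = ⌊√1384⌋ = 37.
With m₀=0, d₀=1 and mₖ₊₁ = dₖaₖ − mₖ, dₖ₊₁ = (n − mₖ₊₁²)/dₖ, aₖ₊₁ = ⌊(a₀+mₖ₊₁)/dₖ₊₁⌋:
  k=1: m=37, d=15, a=4
  k=2: m=23, d=57, a=1
  k=3: m=34, d=4, a=17
  k=4: m=34, d=57, a=1
  k=5: m=23, d=15, a=4
  k=6: m=37, d=1, a=74
d=1 and a=2a₀=74 at k=6, so the next step gives (m, d) = (37, 15) again — its k=1 value — and the period has length 6.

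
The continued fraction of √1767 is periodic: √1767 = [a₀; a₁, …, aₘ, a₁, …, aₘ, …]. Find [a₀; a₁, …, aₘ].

[42; 28, 84]

a₀ = ⌊√1767⌋ = 42.
With m₀=0, d₀=1 and mₖ₊₁ = dₖaₖ − mₖ, dₖ₊₁ = (n − mₖ₊₁²)/dₖ, aₖ₊₁ = ⌊(a₀+mₖ₊₁)/dₖ₊₁⌋:
  k=1: m=42, d=3, a=28
  k=2: m=42, d=1, a=84
d=1 and a=2a₀=84 at k=2, so the next step gives (m, d) = (42, 3) again — its k=1 value — and the period has length 2.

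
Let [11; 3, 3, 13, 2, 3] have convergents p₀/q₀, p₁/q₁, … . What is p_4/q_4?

Using pₖ = aₖpₖ₋₁ + pₖ₋₂, qₖ = aₖqₖ₋₁ + qₖ₋₂ (with p₋₁=1, p₋₂=0, q₋₁=0, q₋₂=1):
  k=0: a=11, p=11, q=1
  k=1: a=3, p=34, q=3
  k=2: a=3, p=113, q=10
  k=3: a=13, p=1503, q=133
  k=4: a=2, p=3119, q=276

3119/276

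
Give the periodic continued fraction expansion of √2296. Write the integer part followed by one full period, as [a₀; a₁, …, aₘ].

[47; 1, 10, 1, 94]

a₀ = ⌊√2296⌋ = 47.
With m₀=0, d₀=1 and mₖ₊₁ = dₖaₖ − mₖ, dₖ₊₁ = (n − mₖ₊₁²)/dₖ, aₖ₊₁ = ⌊(a₀+mₖ₊₁)/dₖ₊₁⌋:
  k=1: m=47, d=87, a=1
  k=2: m=40, d=8, a=10
  k=3: m=40, d=87, a=1
  k=4: m=47, d=1, a=94
d=1 and a=2a₀=94 at k=4, so the next step gives (m, d) = (47, 87) again — its k=1 value — and the period has length 4.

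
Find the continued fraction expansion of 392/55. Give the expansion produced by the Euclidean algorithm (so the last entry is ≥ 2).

392 = 7·55 + 7
55 = 7·7 + 6
7 = 1·6 + 1
6 = 6·1 + 0  (stop)
So 392/55 = [7; 7, 1, 6].

[7; 7, 1, 6]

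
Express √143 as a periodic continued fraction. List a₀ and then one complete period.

[11; 1, 22]

a₀ = ⌊√143⌋ = 11.
With m₀=0, d₀=1 and mₖ₊₁ = dₖaₖ − mₖ, dₖ₊₁ = (n − mₖ₊₁²)/dₖ, aₖ₊₁ = ⌊(a₀+mₖ₊₁)/dₖ₊₁⌋:
  k=1: m=11, d=22, a=1
  k=2: m=11, d=1, a=22
d=1 and a=2a₀=22 at k=2, so the next step gives (m, d) = (11, 22) again — its k=1 value — and the period has length 2.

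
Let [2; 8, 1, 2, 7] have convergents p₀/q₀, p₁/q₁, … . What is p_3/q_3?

Using pₖ = aₖpₖ₋₁ + pₖ₋₂, qₖ = aₖqₖ₋₁ + qₖ₋₂ (with p₋₁=1, p₋₂=0, q₋₁=0, q₋₂=1):
  k=0: a=2, p=2, q=1
  k=1: a=8, p=17, q=8
  k=2: a=1, p=19, q=9
  k=3: a=2, p=55, q=26

55/26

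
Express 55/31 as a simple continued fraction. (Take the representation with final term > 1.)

[1; 1, 3, 2, 3]

55 = 1·31 + 24
31 = 1·24 + 7
24 = 3·7 + 3
7 = 2·3 + 1
3 = 3·1 + 0  (stop)
So 55/31 = [1; 1, 3, 2, 3].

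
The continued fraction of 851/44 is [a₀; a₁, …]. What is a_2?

851 = 19·44 + 15   →  a_0 = 19
44 = 2·15 + 14   →  a_1 = 2
15 = 1·14 + 1   →  a_2 = 1

1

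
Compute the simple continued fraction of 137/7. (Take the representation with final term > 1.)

[19; 1, 1, 3]

137 = 19*7 + 4
7 = 1*4 + 3
4 = 1*3 + 1
3 = 3*1 + 0  (stop)
So 137/7 = [19; 1, 1, 3].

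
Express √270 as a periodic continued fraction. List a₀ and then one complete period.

a₀ = ⌊√270⌋ = 16.
With m₀=0, d₀=1 and mₖ₊₁ = dₖaₖ − mₖ, dₖ₊₁ = (n − mₖ₊₁²)/dₖ, aₖ₊₁ = ⌊(a₀+mₖ₊₁)/dₖ₊₁⌋:
  k=1: m=16, d=14, a=2
  k=2: m=12, d=9, a=3
  k=3: m=15, d=5, a=6
  k=4: m=15, d=9, a=3
  k=5: m=12, d=14, a=2
  k=6: m=16, d=1, a=32
d=1 and a=2a₀=32 at k=6, so the next step gives (m, d) = (16, 14) again — its k=1 value — and the period has length 6.

[16; 2, 3, 6, 3, 2, 32]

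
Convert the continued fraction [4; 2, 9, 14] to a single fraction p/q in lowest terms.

1199/268

Fold from the inside: start with 14/1.
  9 + 1/14 = 127/14
  2 + 14/127 = 268/127
  4 + 127/268 = 1199/268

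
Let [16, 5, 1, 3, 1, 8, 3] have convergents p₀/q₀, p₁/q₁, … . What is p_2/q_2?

Using pₖ = aₖpₖ₋₁ + pₖ₋₂, qₖ = aₖqₖ₋₁ + qₖ₋₂ (with p₋₁=1, p₋₂=0, q₋₁=0, q₋₂=1):
  k=0: a=16, p=16, q=1
  k=1: a=5, p=81, q=5
  k=2: a=1, p=97, q=6

97/6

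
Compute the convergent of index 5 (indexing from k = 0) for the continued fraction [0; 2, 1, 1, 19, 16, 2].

626/1573

Using pₖ = aₖpₖ₋₁ + pₖ₋₂, qₖ = aₖqₖ₋₁ + qₖ₋₂ (with p₋₁=1, p₋₂=0, q₋₁=0, q₋₂=1):
  k=0: a=0, p=0, q=1
  k=1: a=2, p=1, q=2
  k=2: a=1, p=1, q=3
  k=3: a=1, p=2, q=5
  k=4: a=19, p=39, q=98
  k=5: a=16, p=626, q=1573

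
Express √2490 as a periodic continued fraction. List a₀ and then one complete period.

[49; 1, 8, 1, 98]

a₀ = ⌊√2490⌋ = 49.
With m₀=0, d₀=1 and mₖ₊₁ = dₖaₖ − mₖ, dₖ₊₁ = (n − mₖ₊₁²)/dₖ, aₖ₊₁ = ⌊(a₀+mₖ₊₁)/dₖ₊₁⌋:
  k=1: m=49, d=89, a=1
  k=2: m=40, d=10, a=8
  k=3: m=40, d=89, a=1
  k=4: m=49, d=1, a=98
d=1 and a=2a₀=98 at k=4, so the next step gives (m, d) = (49, 89) again — its k=1 value — and the period has length 4.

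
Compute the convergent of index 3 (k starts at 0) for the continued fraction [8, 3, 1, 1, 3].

58/7

Using pₖ = aₖpₖ₋₁ + pₖ₋₂, qₖ = aₖqₖ₋₁ + qₖ₋₂ (with p₋₁=1, p₋₂=0, q₋₁=0, q₋₂=1):
  k=0: a=8, p=8, q=1
  k=1: a=3, p=25, q=3
  k=2: a=1, p=33, q=4
  k=3: a=1, p=58, q=7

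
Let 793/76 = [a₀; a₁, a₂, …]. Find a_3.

3

793 = 10·76 + 33   →  a_0 = 10
76 = 2·33 + 10   →  a_1 = 2
33 = 3·10 + 3   →  a_2 = 3
10 = 3·3 + 1   →  a_3 = 3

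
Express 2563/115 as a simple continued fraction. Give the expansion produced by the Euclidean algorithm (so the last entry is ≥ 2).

[22; 3, 2, 16]

2563 = 22×115 + 33
115 = 3×33 + 16
33 = 2×16 + 1
16 = 16×1 + 0  (stop)
So 2563/115 = [22; 3, 2, 16].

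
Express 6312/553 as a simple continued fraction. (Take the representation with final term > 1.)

6312 = 11·553 + 229
553 = 2·229 + 95
229 = 2·95 + 39
95 = 2·39 + 17
39 = 2·17 + 5
17 = 3·5 + 2
5 = 2·2 + 1
2 = 2·1 + 0  (stop)
So 6312/553 = [11; 2, 2, 2, 2, 3, 2, 2].

[11; 2, 2, 2, 2, 3, 2, 2]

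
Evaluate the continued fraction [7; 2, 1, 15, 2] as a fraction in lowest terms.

Fold from the inside: start with 2/1.
  15 + 1/2 = 31/2
  1 + 2/31 = 33/31
  2 + 31/33 = 97/33
  7 + 33/97 = 712/97

712/97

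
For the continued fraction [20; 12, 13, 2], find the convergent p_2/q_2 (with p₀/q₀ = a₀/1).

Using pₖ = aₖpₖ₋₁ + pₖ₋₂, qₖ = aₖqₖ₋₁ + qₖ₋₂ (with p₋₁=1, p₋₂=0, q₋₁=0, q₋₂=1):
  k=0: a=20, p=20, q=1
  k=1: a=12, p=241, q=12
  k=2: a=13, p=3153, q=157

3153/157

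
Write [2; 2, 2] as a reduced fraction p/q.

Using pₖ = aₖpₖ₋₁ + pₖ₋₂ and qₖ = aₖqₖ₋₁ + qₖ₋₂:
  k=0: a=2, p=2, q=1
  k=1: a=2, p=5, q=2
  k=2: a=2, p=12, q=5

12/5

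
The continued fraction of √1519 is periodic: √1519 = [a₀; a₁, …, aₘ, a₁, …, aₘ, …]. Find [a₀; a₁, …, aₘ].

[38; 1, 37, 1, 76]

a₀ = ⌊√1519⌋ = 38.
With m₀=0, d₀=1 and mₖ₊₁ = dₖaₖ − mₖ, dₖ₊₁ = (n − mₖ₊₁²)/dₖ, aₖ₊₁ = ⌊(a₀+mₖ₊₁)/dₖ₊₁⌋:
  k=1: m=38, d=75, a=1
  k=2: m=37, d=2, a=37
  k=3: m=37, d=75, a=1
  k=4: m=38, d=1, a=76
d=1 and a=2a₀=76 at k=4, so the next step gives (m, d) = (38, 75) again — its k=1 value — and the period has length 4.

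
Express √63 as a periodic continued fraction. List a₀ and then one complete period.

[7; 1, 14]

a₀ = ⌊√63⌋ = 7.
With m₀=0, d₀=1 and mₖ₊₁ = dₖaₖ − mₖ, dₖ₊₁ = (n − mₖ₊₁²)/dₖ, aₖ₊₁ = ⌊(a₀+mₖ₊₁)/dₖ₊₁⌋:
  k=1: m=7, d=14, a=1
  k=2: m=7, d=1, a=14
d=1 and a=2a₀=14 at k=2, so the next step gives (m, d) = (7, 14) again — its k=1 value — and the period has length 2.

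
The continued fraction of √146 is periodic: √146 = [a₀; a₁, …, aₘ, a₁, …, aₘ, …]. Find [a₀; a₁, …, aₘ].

a₀ = ⌊√146⌋ = 12.
With m₀=0, d₀=1 and mₖ₊₁ = dₖaₖ − mₖ, dₖ₊₁ = (n − mₖ₊₁²)/dₖ, aₖ₊₁ = ⌊(a₀+mₖ₊₁)/dₖ₊₁⌋:
  k=1: m=12, d=2, a=12
  k=2: m=12, d=1, a=24
d=1 and a=2a₀=24 at k=2, so the next step gives (m, d) = (12, 2) again — its k=1 value — and the period has length 2.

[12; 12, 24]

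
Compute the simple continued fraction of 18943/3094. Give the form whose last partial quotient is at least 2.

[6; 8, 6, 8, 1, 6]

18943 = 6·3094 + 379
3094 = 8·379 + 62
379 = 6·62 + 7
62 = 8·7 + 6
7 = 1·6 + 1
6 = 6·1 + 0  (stop)
So 18943/3094 = [6; 8, 6, 8, 1, 6].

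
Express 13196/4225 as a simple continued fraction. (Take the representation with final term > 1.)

13196 = 3*4225 + 521
4225 = 8*521 + 57
521 = 9*57 + 8
57 = 7*8 + 1
8 = 8*1 + 0  (stop)
So 13196/4225 = [3; 8, 9, 7, 8].

[3; 8, 9, 7, 8]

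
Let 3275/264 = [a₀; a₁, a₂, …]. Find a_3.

3275 = 12·264 + 107   →  a_0 = 12
264 = 2·107 + 50   →  a_1 = 2
107 = 2·50 + 7   →  a_2 = 2
50 = 7·7 + 1   →  a_3 = 7

7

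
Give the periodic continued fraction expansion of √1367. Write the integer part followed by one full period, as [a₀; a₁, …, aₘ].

[36; 1, 35, 1, 72]

a₀ = ⌊√1367⌋ = 36.
With m₀=0, d₀=1 and mₖ₊₁ = dₖaₖ − mₖ, dₖ₊₁ = (n − mₖ₊₁²)/dₖ, aₖ₊₁ = ⌊(a₀+mₖ₊₁)/dₖ₊₁⌋:
  k=1: m=36, d=71, a=1
  k=2: m=35, d=2, a=35
  k=3: m=35, d=71, a=1
  k=4: m=36, d=1, a=72
d=1 and a=2a₀=72 at k=4, so the next step gives (m, d) = (36, 71) again — its k=1 value — and the period has length 4.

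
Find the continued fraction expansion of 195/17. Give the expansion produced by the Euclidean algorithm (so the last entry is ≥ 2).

195 = 11×17 + 8
17 = 2×8 + 1
8 = 8×1 + 0  (stop)
So 195/17 = [11; 2, 8].

[11; 2, 8]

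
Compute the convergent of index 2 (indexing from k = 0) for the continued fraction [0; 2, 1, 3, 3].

Using pₖ = aₖpₖ₋₁ + pₖ₋₂, qₖ = aₖqₖ₋₁ + qₖ₋₂ (with p₋₁=1, p₋₂=0, q₋₁=0, q₋₂=1):
  k=0: a=0, p=0, q=1
  k=1: a=2, p=1, q=2
  k=2: a=1, p=1, q=3

1/3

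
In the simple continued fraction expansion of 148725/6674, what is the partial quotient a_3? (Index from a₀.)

1

148725 = 22·6674 + 1897   →  a_0 = 22
6674 = 3·1897 + 983   →  a_1 = 3
1897 = 1·983 + 914   →  a_2 = 1
983 = 1·914 + 69   →  a_3 = 1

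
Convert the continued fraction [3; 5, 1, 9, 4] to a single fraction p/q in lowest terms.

767/242

Fold from the inside: start with 4/1.
  9 + 1/4 = 37/4
  1 + 4/37 = 41/37
  5 + 37/41 = 242/41
  3 + 41/242 = 767/242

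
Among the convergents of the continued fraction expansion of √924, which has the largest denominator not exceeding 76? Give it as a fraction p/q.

√924 = [30; 2, 1, 1, 14, 1, 1, 2, 60, …] (period length 8).
Convergents:
  p_0/q_0 = 30/1
  p_1/q_1 = 61/2
  p_2/q_2 = 91/3
  p_3/q_3 = 152/5
  p_4/q_4 = 2219/73
  p_5/q_5 = 2371/78
q_4 = 73 ≤ 76 < 78 = q_5, so the answer is 2219/73.

2219/73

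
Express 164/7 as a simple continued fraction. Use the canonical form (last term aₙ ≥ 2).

164 = 23*7 + 3
7 = 2*3 + 1
3 = 3*1 + 0  (stop)
So 164/7 = [23; 2, 3].

[23; 2, 3]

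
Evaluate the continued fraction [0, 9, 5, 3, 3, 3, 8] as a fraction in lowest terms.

Fold from the inside: start with 8/1.
  3 + 1/8 = 25/8
  3 + 8/25 = 83/25
  3 + 25/83 = 274/83
  5 + 83/274 = 1453/274
  9 + 274/1453 = 13351/1453
  0 + 1453/13351 = 1453/13351

1453/13351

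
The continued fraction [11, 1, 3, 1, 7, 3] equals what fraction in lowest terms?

Using pₖ = aₖpₖ₋₁ + pₖ₋₂ and qₖ = aₖqₖ₋₁ + qₖ₋₂:
  k=0: a=11, p=11, q=1
  k=1: a=1, p=12, q=1
  k=2: a=3, p=47, q=4
  k=3: a=1, p=59, q=5
  k=4: a=7, p=460, q=39
  k=5: a=3, p=1439, q=122

1439/122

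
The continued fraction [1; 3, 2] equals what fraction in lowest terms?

Fold from the inside: start with 2/1.
  3 + 1/2 = 7/2
  1 + 2/7 = 9/7

9/7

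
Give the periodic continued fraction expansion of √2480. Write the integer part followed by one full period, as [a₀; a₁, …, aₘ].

a₀ = ⌊√2480⌋ = 49.

[49; 1, 3, 1, 98]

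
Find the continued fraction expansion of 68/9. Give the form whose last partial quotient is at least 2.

[7; 1, 1, 4]

68 = 7·9 + 5
9 = 1·5 + 4
5 = 1·4 + 1
4 = 4·1 + 0  (stop)
So 68/9 = [7; 1, 1, 4].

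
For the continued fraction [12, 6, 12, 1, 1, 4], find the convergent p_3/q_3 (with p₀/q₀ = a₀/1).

Using pₖ = aₖpₖ₋₁ + pₖ₋₂, qₖ = aₖqₖ₋₁ + qₖ₋₂ (with p₋₁=1, p₋₂=0, q₋₁=0, q₋₂=1):
  k=0: a=12, p=12, q=1
  k=1: a=6, p=73, q=6
  k=2: a=12, p=888, q=73
  k=3: a=1, p=961, q=79

961/79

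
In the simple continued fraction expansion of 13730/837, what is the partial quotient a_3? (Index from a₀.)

10

13730 = 16·837 + 338   →  a_0 = 16
837 = 2·338 + 161   →  a_1 = 2
338 = 2·161 + 16   →  a_2 = 2
161 = 10·16 + 1   →  a_3 = 10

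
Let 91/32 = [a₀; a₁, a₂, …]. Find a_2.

5

91 = 2·32 + 27   →  a_0 = 2
32 = 1·27 + 5   →  a_1 = 1
27 = 5·5 + 2   →  a_2 = 5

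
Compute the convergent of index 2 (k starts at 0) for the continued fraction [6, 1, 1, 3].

13/2

Using pₖ = aₖpₖ₋₁ + pₖ₋₂, qₖ = aₖqₖ₋₁ + qₖ₋₂ (with p₋₁=1, p₋₂=0, q₋₁=0, q₋₂=1):
  k=0: a=6, p=6, q=1
  k=1: a=1, p=7, q=1
  k=2: a=1, p=13, q=2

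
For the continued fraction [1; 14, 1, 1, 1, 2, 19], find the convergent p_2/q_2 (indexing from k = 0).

16/15

Using pₖ = aₖpₖ₋₁ + pₖ₋₂, qₖ = aₖqₖ₋₁ + qₖ₋₂ (with p₋₁=1, p₋₂=0, q₋₁=0, q₋₂=1):
  k=0: a=1, p=1, q=1
  k=1: a=14, p=15, q=14
  k=2: a=1, p=16, q=15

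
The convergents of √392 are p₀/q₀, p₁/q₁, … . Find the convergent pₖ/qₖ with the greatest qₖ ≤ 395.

3940/199

√392 = [19; 1, 3, 1, 38, …] (period length 4).
Convergents:
  p_0/q_0 = 19/1
  p_1/q_1 = 20/1
  p_2/q_2 = 79/4
  p_3/q_3 = 99/5
  p_4/q_4 = 3841/194
  p_5/q_5 = 3940/199
  p_6/q_6 = 15661/791
q_5 = 199 ≤ 395 < 791 = q_6, so the answer is 3940/199.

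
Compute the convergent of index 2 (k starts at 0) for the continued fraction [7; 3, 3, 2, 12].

Using pₖ = aₖpₖ₋₁ + pₖ₋₂, qₖ = aₖqₖ₋₁ + qₖ₋₂ (with p₋₁=1, p₋₂=0, q₋₁=0, q₋₂=1):
  k=0: a=7, p=7, q=1
  k=1: a=3, p=22, q=3
  k=2: a=3, p=73, q=10

73/10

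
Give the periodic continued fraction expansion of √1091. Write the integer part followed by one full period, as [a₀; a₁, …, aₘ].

a₀ = ⌊√1091⌋ = 33.

[33; 33, 66]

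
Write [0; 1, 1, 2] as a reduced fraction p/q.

3/5

Fold from the inside: start with 2/1.
  1 + 1/2 = 3/2
  1 + 2/3 = 5/3
  0 + 3/5 = 3/5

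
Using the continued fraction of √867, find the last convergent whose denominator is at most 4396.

√867 = [29; 2, 4, 29, 4, 2, 58, …] (period length 6).
Convergents:
  p_0/q_0 = 29/1
  p_1/q_1 = 59/2
  p_2/q_2 = 265/9
  p_3/q_3 = 7744/263
  p_4/q_4 = 31241/1061
  p_5/q_5 = 70226/2385
  p_6/q_6 = 4104349/139391
q_5 = 2385 ≤ 4396 < 139391 = q_6, so the answer is 70226/2385.

70226/2385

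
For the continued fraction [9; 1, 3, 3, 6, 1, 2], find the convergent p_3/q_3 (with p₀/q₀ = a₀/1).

Using pₖ = aₖpₖ₋₁ + pₖ₋₂, qₖ = aₖqₖ₋₁ + qₖ₋₂ (with p₋₁=1, p₋₂=0, q₋₁=0, q₋₂=1):
  k=0: a=9, p=9, q=1
  k=1: a=1, p=10, q=1
  k=2: a=3, p=39, q=4
  k=3: a=3, p=127, q=13

127/13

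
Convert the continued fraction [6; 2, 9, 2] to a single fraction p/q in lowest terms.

259/40

Using pₖ = aₖpₖ₋₁ + pₖ₋₂ and qₖ = aₖqₖ₋₁ + qₖ₋₂:
  k=0: a=6, p=6, q=1
  k=1: a=2, p=13, q=2
  k=2: a=9, p=123, q=19
  k=3: a=2, p=259, q=40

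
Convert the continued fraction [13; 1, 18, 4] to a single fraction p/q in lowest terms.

Fold from the inside: start with 4/1.
  18 + 1/4 = 73/4
  1 + 4/73 = 77/73
  13 + 73/77 = 1074/77

1074/77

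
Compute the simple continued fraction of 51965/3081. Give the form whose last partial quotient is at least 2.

51965 = 16*3081 + 2669
3081 = 1*2669 + 412
2669 = 6*412 + 197
412 = 2*197 + 18
197 = 10*18 + 17
18 = 1*17 + 1
17 = 17*1 + 0  (stop)
So 51965/3081 = [16; 1, 6, 2, 10, 1, 17].

[16; 1, 6, 2, 10, 1, 17]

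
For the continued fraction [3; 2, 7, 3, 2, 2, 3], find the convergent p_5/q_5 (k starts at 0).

Using pₖ = aₖpₖ₋₁ + pₖ₋₂, qₖ = aₖqₖ₋₁ + qₖ₋₂ (with p₋₁=1, p₋₂=0, q₋₁=0, q₋₂=1):
  k=0: a=3, p=3, q=1
  k=1: a=2, p=7, q=2
  k=2: a=7, p=52, q=15
  k=3: a=3, p=163, q=47
  k=4: a=2, p=378, q=109
  k=5: a=2, p=919, q=265

919/265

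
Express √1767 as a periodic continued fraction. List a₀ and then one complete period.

a₀ = ⌊√1767⌋ = 42.
With m₀=0, d₀=1 and mₖ₊₁ = dₖaₖ − mₖ, dₖ₊₁ = (n − mₖ₊₁²)/dₖ, aₖ₊₁ = ⌊(a₀+mₖ₊₁)/dₖ₊₁⌋:
  k=1: m=42, d=3, a=28
  k=2: m=42, d=1, a=84
d=1 and a=2a₀=84 at k=2, so the next step gives (m, d) = (42, 3) again — its k=1 value — and the period has length 2.

[42; 28, 84]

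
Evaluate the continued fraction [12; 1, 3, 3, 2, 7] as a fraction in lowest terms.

Using pₖ = aₖpₖ₋₁ + pₖ₋₂ and qₖ = aₖqₖ₋₁ + qₖ₋₂:
  k=0: a=12, p=12, q=1
  k=1: a=1, p=13, q=1
  k=2: a=3, p=51, q=4
  k=3: a=3, p=166, q=13
  k=4: a=2, p=383, q=30
  k=5: a=7, p=2847, q=223

2847/223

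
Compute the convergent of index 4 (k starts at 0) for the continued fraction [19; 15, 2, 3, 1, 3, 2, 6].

Using pₖ = aₖpₖ₋₁ + pₖ₋₂, qₖ = aₖqₖ₋₁ + qₖ₋₂ (with p₋₁=1, p₋₂=0, q₋₁=0, q₋₂=1):
  k=0: a=19, p=19, q=1
  k=1: a=15, p=286, q=15
  k=2: a=2, p=591, q=31
  k=3: a=3, p=2059, q=108
  k=4: a=1, p=2650, q=139

2650/139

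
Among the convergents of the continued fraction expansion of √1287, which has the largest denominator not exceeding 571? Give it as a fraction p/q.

20341/567

√1287 = [35; 1, 6, 1, 70, …] (period length 4).
Convergents:
  p_0/q_0 = 35/1
  p_1/q_1 = 36/1
  p_2/q_2 = 251/7
  p_3/q_3 = 287/8
  p_4/q_4 = 20341/567
  p_5/q_5 = 20628/575
q_4 = 567 ≤ 571 < 575 = q_5, so the answer is 20341/567.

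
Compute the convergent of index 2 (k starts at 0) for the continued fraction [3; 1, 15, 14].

63/16

Using pₖ = aₖpₖ₋₁ + pₖ₋₂, qₖ = aₖqₖ₋₁ + qₖ₋₂ (with p₋₁=1, p₋₂=0, q₋₁=0, q₋₂=1):
  k=0: a=3, p=3, q=1
  k=1: a=1, p=4, q=1
  k=2: a=15, p=63, q=16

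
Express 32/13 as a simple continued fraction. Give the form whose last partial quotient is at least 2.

[2; 2, 6]

32 = 2·13 + 6
13 = 2·6 + 1
6 = 6·1 + 0  (stop)
So 32/13 = [2; 2, 6].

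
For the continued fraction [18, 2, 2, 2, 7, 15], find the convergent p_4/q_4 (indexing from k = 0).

Using pₖ = aₖpₖ₋₁ + pₖ₋₂, qₖ = aₖqₖ₋₁ + qₖ₋₂ (with p₋₁=1, p₋₂=0, q₋₁=0, q₋₂=1):
  k=0: a=18, p=18, q=1
  k=1: a=2, p=37, q=2
  k=2: a=2, p=92, q=5
  k=3: a=2, p=221, q=12
  k=4: a=7, p=1639, q=89

1639/89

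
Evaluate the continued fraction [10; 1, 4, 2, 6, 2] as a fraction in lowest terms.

1655/153

Fold from the inside: start with 2/1.
  6 + 1/2 = 13/2
  2 + 2/13 = 28/13
  4 + 13/28 = 125/28
  1 + 28/125 = 153/125
  10 + 125/153 = 1655/153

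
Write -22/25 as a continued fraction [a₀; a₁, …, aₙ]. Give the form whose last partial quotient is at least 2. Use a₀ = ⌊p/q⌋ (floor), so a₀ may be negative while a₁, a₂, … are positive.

-22 = -1×25 + 3
25 = 8×3 + 1
3 = 3×1 + 0  (stop)
So -22/25 = [-1; 8, 3].

[-1; 8, 3]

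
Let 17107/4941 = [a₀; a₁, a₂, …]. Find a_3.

8

17107 = 3·4941 + 2284   →  a_0 = 3
4941 = 2·2284 + 373   →  a_1 = 2
2284 = 6·373 + 46   →  a_2 = 6
373 = 8·46 + 5   →  a_3 = 8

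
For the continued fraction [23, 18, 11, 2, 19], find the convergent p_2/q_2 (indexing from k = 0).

Using pₖ = aₖpₖ₋₁ + pₖ₋₂, qₖ = aₖqₖ₋₁ + qₖ₋₂ (with p₋₁=1, p₋₂=0, q₋₁=0, q₋₂=1):
  k=0: a=23, p=23, q=1
  k=1: a=18, p=415, q=18
  k=2: a=11, p=4588, q=199

4588/199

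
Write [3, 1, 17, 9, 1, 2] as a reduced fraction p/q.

Fold from the inside: start with 2/1.
  1 + 1/2 = 3/2
  9 + 2/3 = 29/3
  17 + 3/29 = 496/29
  1 + 29/496 = 525/496
  3 + 496/525 = 2071/525

2071/525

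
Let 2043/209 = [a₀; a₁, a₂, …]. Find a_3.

2043 = 9·209 + 162   →  a_0 = 9
209 = 1·162 + 47   →  a_1 = 1
162 = 3·47 + 21   →  a_2 = 3
47 = 2·21 + 5   →  a_3 = 2

2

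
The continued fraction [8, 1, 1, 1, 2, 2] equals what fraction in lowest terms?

Fold from the inside: start with 2/1.
  2 + 1/2 = 5/2
  1 + 2/5 = 7/5
  1 + 5/7 = 12/7
  1 + 7/12 = 19/12
  8 + 12/19 = 164/19

164/19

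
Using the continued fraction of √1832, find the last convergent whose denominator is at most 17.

√1832 = [42; 1, 4, 21, 4, 1, 84, …] (period length 6).
Convergents:
  p_0/q_0 = 42/1
  p_1/q_1 = 43/1
  p_2/q_2 = 214/5
  p_3/q_3 = 4537/106
q_2 = 5 ≤ 17 < 106 = q_3, so the answer is 214/5.

214/5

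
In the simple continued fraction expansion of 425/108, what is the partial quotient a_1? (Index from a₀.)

1

425 = 3·108 + 101   →  a_0 = 3
108 = 1·101 + 7   →  a_1 = 1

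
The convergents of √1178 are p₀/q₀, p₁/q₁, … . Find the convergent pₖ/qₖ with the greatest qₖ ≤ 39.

961/28

√1178 = [34; 3, 9, 2, 9, 3, 68, …] (period length 6).
Convergents:
  p_0/q_0 = 34/1
  p_1/q_1 = 103/3
  p_2/q_2 = 961/28
  p_3/q_3 = 2025/59
q_2 = 28 ≤ 39 < 59 = q_3, so the answer is 961/28.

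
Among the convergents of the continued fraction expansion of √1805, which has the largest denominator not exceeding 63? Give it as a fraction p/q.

√1805 = [42; 2, 16, 2, 84, …] (period length 4).
Convergents:
  p_0/q_0 = 42/1
  p_1/q_1 = 85/2
  p_2/q_2 = 1402/33
  p_3/q_3 = 2889/68
q_2 = 33 ≤ 63 < 68 = q_3, so the answer is 1402/33.

1402/33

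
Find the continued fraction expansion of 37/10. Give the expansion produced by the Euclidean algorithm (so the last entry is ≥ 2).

[3; 1, 2, 3]

37 = 3×10 + 7
10 = 1×7 + 3
7 = 2×3 + 1
3 = 3×1 + 0  (stop)
So 37/10 = [3; 1, 2, 3].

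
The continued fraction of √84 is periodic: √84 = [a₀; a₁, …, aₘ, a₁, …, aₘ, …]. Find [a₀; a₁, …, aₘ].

[9; 6, 18]

a₀ = ⌊√84⌋ = 9.
With m₀=0, d₀=1 and mₖ₊₁ = dₖaₖ − mₖ, dₖ₊₁ = (n − mₖ₊₁²)/dₖ, aₖ₊₁ = ⌊(a₀+mₖ₊₁)/dₖ₊₁⌋:
  k=1: m=9, d=3, a=6
  k=2: m=9, d=1, a=18
d=1 and a=2a₀=18 at k=2, so the next step gives (m, d) = (9, 3) again — its k=1 value — and the period has length 2.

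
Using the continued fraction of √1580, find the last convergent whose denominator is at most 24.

√1580 = [39; 1, 2, 1, 78, …] (period length 4).
Convergents:
  p_0/q_0 = 39/1
  p_1/q_1 = 40/1
  p_2/q_2 = 119/3
  p_3/q_3 = 159/4
  p_4/q_4 = 12521/315
q_3 = 4 ≤ 24 < 315 = q_4, so the answer is 159/4.

159/4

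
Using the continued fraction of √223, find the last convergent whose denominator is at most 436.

6481/434

√223 = [14; 1, 13, 1, 28, …] (period length 4).
Convergents:
  p_0/q_0 = 14/1
  p_1/q_1 = 15/1
  p_2/q_2 = 209/14
  p_3/q_3 = 224/15
  p_4/q_4 = 6481/434
  p_5/q_5 = 6705/449
q_4 = 434 ≤ 436 < 449 = q_5, so the answer is 6481/434.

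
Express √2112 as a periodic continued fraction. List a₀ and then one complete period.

[45; 1, 21, 1, 90]

a₀ = ⌊√2112⌋ = 45.
With m₀=0, d₀=1 and mₖ₊₁ = dₖaₖ − mₖ, dₖ₊₁ = (n − mₖ₊₁²)/dₖ, aₖ₊₁ = ⌊(a₀+mₖ₊₁)/dₖ₊₁⌋:
  k=1: m=45, d=87, a=1
  k=2: m=42, d=4, a=21
  k=3: m=42, d=87, a=1
  k=4: m=45, d=1, a=90
d=1 and a=2a₀=90 at k=4, so the next step gives (m, d) = (45, 87) again — its k=1 value — and the period has length 4.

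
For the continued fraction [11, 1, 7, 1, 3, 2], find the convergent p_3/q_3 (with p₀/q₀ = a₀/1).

107/9

Using pₖ = aₖpₖ₋₁ + pₖ₋₂, qₖ = aₖqₖ₋₁ + qₖ₋₂ (with p₋₁=1, p₋₂=0, q₋₁=0, q₋₂=1):
  k=0: a=11, p=11, q=1
  k=1: a=1, p=12, q=1
  k=2: a=7, p=95, q=8
  k=3: a=1, p=107, q=9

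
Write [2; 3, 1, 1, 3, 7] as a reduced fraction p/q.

415/182

Using pₖ = aₖpₖ₋₁ + pₖ₋₂ and qₖ = aₖqₖ₋₁ + qₖ₋₂:
  k=0: a=2, p=2, q=1
  k=1: a=3, p=7, q=3
  k=2: a=1, p=9, q=4
  k=3: a=1, p=16, q=7
  k=4: a=3, p=57, q=25
  k=5: a=7, p=415, q=182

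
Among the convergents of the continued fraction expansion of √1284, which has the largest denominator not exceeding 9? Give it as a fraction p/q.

215/6

√1284 = [35; 1, 4, 1, 70, …] (period length 4).
Convergents:
  p_0/q_0 = 35/1
  p_1/q_1 = 36/1
  p_2/q_2 = 179/5
  p_3/q_3 = 215/6
  p_4/q_4 = 15229/425
q_3 = 6 ≤ 9 < 425 = q_4, so the answer is 215/6.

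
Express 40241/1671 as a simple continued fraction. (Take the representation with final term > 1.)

40241 = 24·1671 + 137
1671 = 12·137 + 27
137 = 5·27 + 2
27 = 13·2 + 1
2 = 2·1 + 0  (stop)
So 40241/1671 = [24; 12, 5, 13, 2].

[24; 12, 5, 13, 2]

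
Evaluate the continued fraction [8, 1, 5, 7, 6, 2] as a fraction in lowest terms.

5046/571

Fold from the inside: start with 2/1.
  6 + 1/2 = 13/2
  7 + 2/13 = 93/13
  5 + 13/93 = 478/93
  1 + 93/478 = 571/478
  8 + 478/571 = 5046/571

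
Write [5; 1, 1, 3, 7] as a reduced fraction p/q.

Fold from the inside: start with 7/1.
  3 + 1/7 = 22/7
  1 + 7/22 = 29/22
  1 + 22/29 = 51/29
  5 + 29/51 = 284/51

284/51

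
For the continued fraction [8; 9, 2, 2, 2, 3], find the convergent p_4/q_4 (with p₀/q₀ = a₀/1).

Using pₖ = aₖpₖ₋₁ + pₖ₋₂, qₖ = aₖqₖ₋₁ + qₖ₋₂ (with p₋₁=1, p₋₂=0, q₋₁=0, q₋₂=1):
  k=0: a=8, p=8, q=1
  k=1: a=9, p=73, q=9
  k=2: a=2, p=154, q=19
  k=3: a=2, p=381, q=47
  k=4: a=2, p=916, q=113

916/113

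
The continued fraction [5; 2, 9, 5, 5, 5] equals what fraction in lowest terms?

Using pₖ = aₖpₖ₋₁ + pₖ₋₂ and qₖ = aₖqₖ₋₁ + qₖ₋₂:
  k=0: a=5, p=5, q=1
  k=1: a=2, p=11, q=2
  k=2: a=9, p=104, q=19
  k=3: a=5, p=531, q=97
  k=4: a=5, p=2759, q=504
  k=5: a=5, p=14326, q=2617

14326/2617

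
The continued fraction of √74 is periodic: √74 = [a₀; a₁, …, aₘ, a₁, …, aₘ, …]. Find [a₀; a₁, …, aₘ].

a₀ = ⌊√74⌋ = 8.
With m₀=0, d₀=1 and mₖ₊₁ = dₖaₖ − mₖ, dₖ₊₁ = (n − mₖ₊₁²)/dₖ, aₖ₊₁ = ⌊(a₀+mₖ₊₁)/dₖ₊₁⌋:
  k=1: m=8, d=10, a=1
  k=2: m=2, d=7, a=1
  k=3: m=5, d=7, a=1
  k=4: m=2, d=10, a=1
  k=5: m=8, d=1, a=16
d=1 and a=2a₀=16 at k=5, so the next step gives (m, d) = (8, 10) again — its k=1 value — and the period has length 5.

[8; 1, 1, 1, 1, 16]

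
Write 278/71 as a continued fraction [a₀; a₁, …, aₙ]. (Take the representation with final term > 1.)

278 = 3*71 + 65
71 = 1*65 + 6
65 = 10*6 + 5
6 = 1*5 + 1
5 = 5*1 + 0  (stop)
So 278/71 = [3; 1, 10, 1, 5].

[3; 1, 10, 1, 5]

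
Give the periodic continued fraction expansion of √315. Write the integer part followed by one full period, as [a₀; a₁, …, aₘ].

[17; 1, 2, 1, 34]

a₀ = ⌊√315⌋ = 17.
With m₀=0, d₀=1 and mₖ₊₁ = dₖaₖ − mₖ, dₖ₊₁ = (n − mₖ₊₁²)/dₖ, aₖ₊₁ = ⌊(a₀+mₖ₊₁)/dₖ₊₁⌋:
  k=1: m=17, d=26, a=1
  k=2: m=9, d=9, a=2
  k=3: m=9, d=26, a=1
  k=4: m=17, d=1, a=34
d=1 and a=2a₀=34 at k=4, so the next step gives (m, d) = (17, 26) again — its k=1 value — and the period has length 4.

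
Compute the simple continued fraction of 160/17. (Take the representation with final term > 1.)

[9; 2, 2, 3]

160 = 9·17 + 7
17 = 2·7 + 3
7 = 2·3 + 1
3 = 3·1 + 0  (stop)
So 160/17 = [9; 2, 2, 3].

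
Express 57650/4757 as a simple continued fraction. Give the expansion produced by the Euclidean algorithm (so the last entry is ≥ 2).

57650 = 12*4757 + 566
4757 = 8*566 + 229
566 = 2*229 + 108
229 = 2*108 + 13
108 = 8*13 + 4
13 = 3*4 + 1
4 = 4*1 + 0  (stop)
So 57650/4757 = [12; 8, 2, 2, 8, 3, 4].

[12; 8, 2, 2, 8, 3, 4]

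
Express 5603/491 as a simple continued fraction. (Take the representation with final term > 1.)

5603 = 11×491 + 202
491 = 2×202 + 87
202 = 2×87 + 28
87 = 3×28 + 3
28 = 9×3 + 1
3 = 3×1 + 0  (stop)
So 5603/491 = [11; 2, 2, 3, 9, 3].

[11; 2, 2, 3, 9, 3]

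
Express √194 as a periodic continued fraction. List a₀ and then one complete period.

a₀ = ⌊√194⌋ = 13.
With m₀=0, d₀=1 and mₖ₊₁ = dₖaₖ − mₖ, dₖ₊₁ = (n − mₖ₊₁²)/dₖ, aₖ₊₁ = ⌊(a₀+mₖ₊₁)/dₖ₊₁⌋:
  k=1: m=13, d=25, a=1
  k=2: m=12, d=2, a=12
  k=3: m=12, d=25, a=1
  k=4: m=13, d=1, a=26
d=1 and a=2a₀=26 at k=4, so the next step gives (m, d) = (13, 25) again — its k=1 value — and the period has length 4.

[13; 1, 12, 1, 26]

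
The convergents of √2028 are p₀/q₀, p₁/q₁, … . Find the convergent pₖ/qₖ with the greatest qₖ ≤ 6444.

121635/2701

√2028 = [45; 30, 90, …] (period length 2).
Convergents:
  p_0/q_0 = 45/1
  p_1/q_1 = 1351/30
  p_2/q_2 = 121635/2701
  p_3/q_3 = 3650401/81060
q_2 = 2701 ≤ 6444 < 81060 = q_3, so the answer is 121635/2701.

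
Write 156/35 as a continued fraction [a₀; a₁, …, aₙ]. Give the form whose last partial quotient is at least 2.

[4; 2, 5, 3]

156 = 4*35 + 16
35 = 2*16 + 3
16 = 5*3 + 1
3 = 3*1 + 0  (stop)
So 156/35 = [4; 2, 5, 3].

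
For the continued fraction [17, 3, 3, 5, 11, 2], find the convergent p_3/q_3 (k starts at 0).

Using pₖ = aₖpₖ₋₁ + pₖ₋₂, qₖ = aₖqₖ₋₁ + qₖ₋₂ (with p₋₁=1, p₋₂=0, q₋₁=0, q₋₂=1):
  k=0: a=17, p=17, q=1
  k=1: a=3, p=52, q=3
  k=2: a=3, p=173, q=10
  k=3: a=5, p=917, q=53

917/53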